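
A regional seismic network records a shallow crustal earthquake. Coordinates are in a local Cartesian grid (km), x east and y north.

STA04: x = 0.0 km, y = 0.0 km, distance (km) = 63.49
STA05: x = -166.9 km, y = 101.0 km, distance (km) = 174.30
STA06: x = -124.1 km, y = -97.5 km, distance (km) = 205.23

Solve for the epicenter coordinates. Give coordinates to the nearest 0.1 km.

3.3 km east, 63.4 km north

Circle about each station: x² + y² = 63.49²; (x + 166.9)² + (y − 101.0)² = 174.30²; (x + 124.1)² + (y + 97.5)² = 205.23².
Subtracting pairs of circle equations eliminates x²+y² and gives linear equations (the radical axes):
-333.8 x + 202.0 y = 11707.10
-248.2 x − 195.0 y = -13181.31
Solving the 2×2 system: x ≈ 3.3, y ≈ 63.4 km.
Check against STA04 (with the unrounded x, y): √(x²+y²) = 63.49 ≈ 63.49 km. ✓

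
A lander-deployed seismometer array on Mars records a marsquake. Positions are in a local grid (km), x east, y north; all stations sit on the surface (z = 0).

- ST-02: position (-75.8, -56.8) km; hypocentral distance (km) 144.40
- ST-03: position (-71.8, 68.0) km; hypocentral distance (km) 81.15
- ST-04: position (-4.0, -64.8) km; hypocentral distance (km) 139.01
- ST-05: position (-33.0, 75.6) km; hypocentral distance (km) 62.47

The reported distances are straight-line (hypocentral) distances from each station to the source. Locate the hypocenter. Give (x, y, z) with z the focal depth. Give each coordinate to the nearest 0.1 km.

(-15.7, 60.9, 58.2)

Each station gives a sphere (x−x_i)² + (y−y_i)² + z² = d_i² (stations at z=0).
Subtracting the ST-02 sphere from ST-03 and ST-04: z² cancels, leaving linear equations in x and y:
8.0 x + 249.6 y = 15073.40
143.6 x − 16.0 y = -3229.26
Solving: x ≈ -15.703, y ≈ 60.894 km (keep extra digits for the depth step; rounded: -15.7, 60.9).
Then from the ST-02 sphere: z² = 144.40² − (x + 75.8)² − (y + 56.8)² with x = -15.703, y = 60.894, so z ≈ 58.205 ≈ 58.2 km.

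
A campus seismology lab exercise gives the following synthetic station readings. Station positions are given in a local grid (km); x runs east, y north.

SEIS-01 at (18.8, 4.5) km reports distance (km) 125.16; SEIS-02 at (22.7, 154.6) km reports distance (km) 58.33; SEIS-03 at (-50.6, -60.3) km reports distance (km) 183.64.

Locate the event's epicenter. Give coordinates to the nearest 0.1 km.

-25.4 km east, 121.6 km north

Circle about each station: (x − 18.8)² + (y − 4.5)² = 125.16²; (x − 22.7)² + (y − 154.6)² = 58.33²; (x + 50.6)² + (y + 60.3)² = 183.64².
Subtracting pairs of circle equations eliminates x²+y² and gives linear equations (the radical axes):
7.8 x + 300.2 y = 36305.40
-138.8 x − 129.6 y = -12235.86
Solving the 2×2 system: x ≈ -25.4, y ≈ 121.6 km.
Check against SEIS-01 (with the unrounded x, y): √((x − 18.8)²+(y − 4.5)²) = 125.15 ≈ 125.16 km. ✓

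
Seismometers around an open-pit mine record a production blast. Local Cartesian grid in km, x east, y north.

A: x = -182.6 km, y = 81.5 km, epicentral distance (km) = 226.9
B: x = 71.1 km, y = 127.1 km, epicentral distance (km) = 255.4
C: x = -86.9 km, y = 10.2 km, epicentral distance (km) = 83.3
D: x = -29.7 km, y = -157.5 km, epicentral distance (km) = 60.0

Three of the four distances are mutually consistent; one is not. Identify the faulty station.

C

Solve using three stations at a time. Using A, B, D (subtract circle equations pairwise → linear system) gives (x, y) ≈ (-46.2, -99.8).
Distances from that point to each station vs reported:
  A: calculated 226.9 vs reported 226.9 → residual 0.0 km
  B: calculated 255.4 vs reported 255.4 → residual 0.0 km
  C: calculated 117.3 vs reported 83.3 → residual 34.0 km
  D: calculated 60.0 vs reported 60.0 → residual 0.0 km
A, B, D are mutually consistent (residuals ≈ 0); C is off by 34.0 km.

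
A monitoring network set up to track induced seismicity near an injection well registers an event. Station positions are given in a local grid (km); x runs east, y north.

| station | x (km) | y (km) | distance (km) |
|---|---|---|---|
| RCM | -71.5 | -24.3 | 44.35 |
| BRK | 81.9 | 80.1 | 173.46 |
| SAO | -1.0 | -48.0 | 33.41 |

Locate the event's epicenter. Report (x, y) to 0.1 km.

x ≈ -34.4 km, y ≈ -48.6 km

Circle about each station: (x + 71.5)² + (y + 24.3)² = 44.35²; (x − 81.9)² + (y − 80.1)² = 173.46²; (x + 1.0)² + (y + 48.0)² = 33.41².
Subtracting pairs of circle equations eliminates x²+y² and gives linear equations (the radical axes):
306.8 x + 208.8 y = -20700.57
141.0 x − 47.4 y = -2547.05
Solving the 2×2 system: x ≈ -34.4, y ≈ -48.6 km.
Check against RCM (with the unrounded x, y): √((x + 71.5)²+(y + 24.3)²) = 44.35 ≈ 44.35 km. ✓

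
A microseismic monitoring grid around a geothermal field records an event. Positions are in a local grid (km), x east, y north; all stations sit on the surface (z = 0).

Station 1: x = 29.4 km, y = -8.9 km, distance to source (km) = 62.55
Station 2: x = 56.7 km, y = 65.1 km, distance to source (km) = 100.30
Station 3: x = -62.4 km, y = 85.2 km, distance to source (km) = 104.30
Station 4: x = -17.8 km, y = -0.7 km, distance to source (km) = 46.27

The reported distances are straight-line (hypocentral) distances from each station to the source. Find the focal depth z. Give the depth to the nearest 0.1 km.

z ≈ 45.2 km

Each station gives a sphere (x−x_i)² + (y−y_i)² + z² = d_i² (stations at z=0).
Subtracting the Station 1 sphere from Station 2 and Station 3: z² cancels, leaving linear equations in x and y:
54.6 x + 148.0 y = 361.74
-183.6 x + 188.2 y = 3243.24
Solving: x ≈ -11.000, y ≈ 6.502 km (keep extra digits for the depth step; rounded: -11.0, 6.5).
Then from the Station 1 sphere: z² = 62.55² − (x − 29.4)² − (y + 8.9)² with x = -11.000, y = 6.502, so z ≈ 45.201 ≈ 45.2 km.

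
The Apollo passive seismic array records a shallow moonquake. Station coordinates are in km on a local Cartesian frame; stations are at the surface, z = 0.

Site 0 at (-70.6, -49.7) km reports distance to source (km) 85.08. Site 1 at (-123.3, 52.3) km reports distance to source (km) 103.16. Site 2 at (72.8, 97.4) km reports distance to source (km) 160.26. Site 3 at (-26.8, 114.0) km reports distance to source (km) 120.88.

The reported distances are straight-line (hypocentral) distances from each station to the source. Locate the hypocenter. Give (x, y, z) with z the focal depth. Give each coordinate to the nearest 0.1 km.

Each station gives a sphere (x−x_i)² + (y−y_i)² + z² = d_i² (stations at z=0).
Subtracting the Site 0 sphere from Site 1 and Site 2: z² cancels, leaving linear equations in x and y:
-105.4 x + 204.0 y = 7080.35
286.8 x + 294.2 y = -11112.51
Solving: x ≈ -48.595, y ≈ 9.600 km (keep extra digits for the depth step; rounded: -48.6, 9.6).
Then from the Site 0 sphere: z² = 85.08² − (x + 70.6)² − (y + 49.7)² with x = -48.595, y = 9.600, so z ≈ 56.903 ≈ 56.9 km.

x ≈ -48.6 km, y ≈ 9.6 km, depth ≈ 56.9 km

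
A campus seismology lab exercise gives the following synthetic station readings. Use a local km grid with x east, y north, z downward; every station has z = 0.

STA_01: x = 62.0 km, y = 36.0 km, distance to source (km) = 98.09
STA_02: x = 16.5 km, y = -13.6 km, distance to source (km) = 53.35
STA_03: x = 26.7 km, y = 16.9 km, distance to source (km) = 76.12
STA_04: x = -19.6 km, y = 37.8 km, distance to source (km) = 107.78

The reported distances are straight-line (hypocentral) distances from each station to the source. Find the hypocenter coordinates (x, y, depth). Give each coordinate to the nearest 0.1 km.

x ≈ 31.5 km, y ≈ -50.0 km, depth ≈ 36.0 km

Each station gives a sphere (x−x_i)² + (y−y_i)² + z² = d_i² (stations at z=0).
Subtracting the STA_01 sphere from STA_02 and STA_03: z² cancels, leaving linear equations in x and y:
-91.0 x − 99.2 y = 2092.64
-70.6 x − 38.2 y = -314.11
Solving: x ≈ 31.496, y ≈ -49.988 km (keep extra digits for the depth step; rounded: 31.5, -50.0).
Then from the STA_01 sphere: z² = 98.09² − (x − 62.0)² − (y − 36.0)² with x = 31.496, y = -49.988, so z ≈ 36.017 ≈ 36.0 km.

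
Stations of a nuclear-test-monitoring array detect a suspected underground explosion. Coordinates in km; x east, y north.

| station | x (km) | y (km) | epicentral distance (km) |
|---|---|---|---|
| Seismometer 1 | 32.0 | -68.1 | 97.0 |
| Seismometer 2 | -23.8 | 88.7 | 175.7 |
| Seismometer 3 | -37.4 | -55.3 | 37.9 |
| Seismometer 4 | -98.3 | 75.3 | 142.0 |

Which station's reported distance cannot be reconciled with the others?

Solve using three stations at a time. Using Seismometer 1, Seismometer 2, Seismometer 3 (subtract circle equations pairwise → linear system) gives (x, y) ≈ (-63.9, -82.4).
Distances from that point to each station vs reported:
  Seismometer 1: calculated 97.0 vs reported 97.0 → residual 0.0 km
  Seismometer 2: calculated 175.7 vs reported 175.7 → residual 0.0 km
  Seismometer 3: calculated 37.9 vs reported 37.9 → residual 0.0 km
  Seismometer 4: calculated 161.4 vs reported 142.0 → residual 19.4 km
Seismometer 1, Seismometer 2, Seismometer 3 are mutually consistent (residuals ≈ 0); Seismometer 4 is off by 19.4 km.

Seismometer 4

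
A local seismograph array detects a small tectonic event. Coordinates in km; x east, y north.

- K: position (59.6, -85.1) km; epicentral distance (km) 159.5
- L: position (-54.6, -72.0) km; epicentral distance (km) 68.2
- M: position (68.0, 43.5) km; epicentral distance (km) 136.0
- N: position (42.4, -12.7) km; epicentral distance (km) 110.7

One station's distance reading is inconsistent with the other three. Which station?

L

Solve using three stations at a time. Using K, M, N (subtract circle equations pairwise → linear system) gives (x, y) ≈ (-65.0, 14.6).
Distances from that point to each station vs reported:
  K: calculated 159.6 vs reported 159.5 → residual 0.1 km
  L: calculated 87.2 vs reported 68.2 → residual 19.0 km
  M: calculated 136.1 vs reported 136.0 → residual 0.1 km
  N: calculated 110.8 vs reported 110.7 → residual 0.1 km
K, M, N are mutually consistent (residuals ≈ 0); L is off by 19.0 km.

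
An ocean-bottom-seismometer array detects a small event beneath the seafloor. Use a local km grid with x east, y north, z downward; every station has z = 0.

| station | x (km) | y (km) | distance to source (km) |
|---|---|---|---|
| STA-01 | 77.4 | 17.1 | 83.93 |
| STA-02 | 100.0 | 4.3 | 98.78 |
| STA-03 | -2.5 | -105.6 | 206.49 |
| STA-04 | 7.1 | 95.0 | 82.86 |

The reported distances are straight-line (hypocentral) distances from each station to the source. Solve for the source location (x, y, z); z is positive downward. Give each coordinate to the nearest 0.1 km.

Each station gives a sphere (x−x_i)² + (y−y_i)² + z² = d_i² (stations at z=0).
Subtracting the STA-01 sphere from STA-02 and STA-03: z² cancels, leaving linear equations in x and y:
45.2 x − 25.6 y = 1022.08
-159.8 x − 245.4 y = -30719.44
Solving: x ≈ 68.316, y ≈ 80.695 km (keep extra digits for the depth step; rounded: 68.3, 80.7).
Then from the STA-01 sphere: z² = 83.93² − (x − 77.4)² − (y − 17.1)² with x = 68.316, y = 80.695, so z ≈ 54.013 ≈ 54.0 km.

(68.3, 80.7, 54.0)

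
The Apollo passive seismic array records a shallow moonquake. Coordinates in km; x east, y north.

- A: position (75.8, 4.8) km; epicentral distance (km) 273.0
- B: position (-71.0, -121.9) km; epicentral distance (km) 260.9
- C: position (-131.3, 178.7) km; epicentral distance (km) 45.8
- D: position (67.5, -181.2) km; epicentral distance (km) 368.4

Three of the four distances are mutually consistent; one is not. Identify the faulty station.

A

Solve using three stations at a time. Using B, C, D (subtract circle equations pairwise → linear system) gives (x, y) ≈ (-123.9, 133.6).
Distances from that point to each station vs reported:
  A: calculated 237.6 vs reported 273.0 → residual 35.4 km
  B: calculated 260.9 vs reported 260.9 → residual 0.0 km
  C: calculated 45.7 vs reported 45.8 → residual 0.1 km
  D: calculated 368.4 vs reported 368.4 → residual 0.0 km
B, C, D are mutually consistent (residuals ≈ 0); A is off by 35.4 km.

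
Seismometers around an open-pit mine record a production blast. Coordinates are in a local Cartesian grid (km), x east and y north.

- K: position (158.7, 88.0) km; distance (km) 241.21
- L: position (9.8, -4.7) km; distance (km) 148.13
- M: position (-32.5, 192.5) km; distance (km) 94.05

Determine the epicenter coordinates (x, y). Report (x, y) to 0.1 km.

Circle about each station: (x − 158.7)² + (y − 88.0)² = 241.21²; (x − 9.8)² + (y + 4.7)² = 148.13²; (x + 32.5)² + (y − 192.5)² = 94.05².
Subtracting pairs of circle equations eliminates x²+y² and gives linear equations (the radical axes):
-297.8 x − 185.4 y = 3428.21
-382.4 x + 209.0 y = 54519.67
Solving the 2×2 system: x ≈ -81.3, y ≈ 112.1 km.
Check against K (with the unrounded x, y): √((x − 158.7)²+(y − 88.0)²) = 241.21 ≈ 241.21 km. ✓

-81.3 km east, 112.1 km north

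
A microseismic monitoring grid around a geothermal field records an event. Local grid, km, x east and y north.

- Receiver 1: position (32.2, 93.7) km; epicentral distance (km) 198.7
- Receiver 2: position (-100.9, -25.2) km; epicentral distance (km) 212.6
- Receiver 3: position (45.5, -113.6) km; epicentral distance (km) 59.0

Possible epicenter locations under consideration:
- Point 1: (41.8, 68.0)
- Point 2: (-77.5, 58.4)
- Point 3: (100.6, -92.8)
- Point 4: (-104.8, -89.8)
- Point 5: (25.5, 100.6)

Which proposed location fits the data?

Point 3

For each candidate, compare |candidate − station| to the reported distance:
Point 1: residuals Receiver 1 171.3, Receiver 2 42.2, Receiver 3 122.6 → max 171.3 km
Point 2: residuals Receiver 1 83.5, Receiver 2 125.8, Receiver 3 152.5 → max 152.5 km
Point 3: residuals Receiver 1 0.1, Receiver 2 0.1, Receiver 3 0.1 → max 0.1 km
Point 4: residuals Receiver 1 30.3, Receiver 2 147.9, Receiver 3 93.2 → max 147.9 km
Point 5: residuals Receiver 1 189.1, Receiver 2 34.3, Receiver 3 156.1 → max 189.1 km
Only Point 3 has all residuals ≈ 0.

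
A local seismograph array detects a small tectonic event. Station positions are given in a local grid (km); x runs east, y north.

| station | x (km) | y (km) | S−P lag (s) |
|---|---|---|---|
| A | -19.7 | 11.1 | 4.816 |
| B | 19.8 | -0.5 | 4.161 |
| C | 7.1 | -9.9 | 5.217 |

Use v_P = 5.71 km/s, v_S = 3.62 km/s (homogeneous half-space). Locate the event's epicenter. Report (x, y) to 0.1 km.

(17.7, 40.6)

Distance from S−P lag: d = Δt · v_P v_S / (v_P − v_S) = Δt · (5.71·3.62)/(5.71−3.62) ≈ 9.8900·Δt.
So d_A = 47.63, d_B = 41.15, d_C = 51.60 km.
Circle about each station: (x + 19.7)² + (y − 11.1)² = 47.63²; (x − 19.8)² + (y + 0.5)² = 41.15²; (x − 7.1)² + (y + 9.9)² = 51.60².
Subtracting the A equation from the B and C equations removes the quadratic terms:
79.0 x − 23.2 y = 456.28
53.6 x − 42.0 y = -756.82
Solving the 2×2 system: x ≈ 17.7, y ≈ 40.6 km.
Check against A (with the unrounded x, y): √((x + 19.7)²+(y − 11.1)²) = 47.64 ≈ 47.63 km. ✓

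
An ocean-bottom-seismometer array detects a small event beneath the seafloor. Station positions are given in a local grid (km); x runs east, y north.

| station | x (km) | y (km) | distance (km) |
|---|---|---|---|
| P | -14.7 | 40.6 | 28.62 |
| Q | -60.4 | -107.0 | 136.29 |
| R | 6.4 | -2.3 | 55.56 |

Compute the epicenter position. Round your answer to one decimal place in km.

Circle about each station: (x + 14.7)² + (y − 40.6)² = 28.62²; (x + 60.4)² + (y + 107.0)² = 136.29²; (x − 6.4)² + (y + 2.3)² = 55.56².
Subtracting the P equation from the Q and R equations removes the quadratic terms:
-91.4 x − 295.2 y = -4523.15
42.2 x − 85.8 y = -4086.01
Solving the 2×2 system: x ≈ -40.3, y ≈ 27.8 km.

x ≈ -40.3 km, y ≈ 27.8 km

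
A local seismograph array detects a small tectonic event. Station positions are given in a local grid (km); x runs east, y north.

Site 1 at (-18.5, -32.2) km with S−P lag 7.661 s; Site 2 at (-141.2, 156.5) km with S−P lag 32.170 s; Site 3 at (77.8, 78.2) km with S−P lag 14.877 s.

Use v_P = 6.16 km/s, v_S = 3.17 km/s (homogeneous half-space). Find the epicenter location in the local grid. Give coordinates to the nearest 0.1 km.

9.0 km east, 9.6 km north

Distance from S−P lag: d = Δt · v_P v_S / (v_P − v_S) = Δt · (6.16·3.17)/(6.16−3.17) ≈ 6.5308·Δt.
So d_Site 1 = 50.03, d_Site 2 = 210.10, d_Site 3 = 97.16 km.
Circle about each station: (x + 18.5)² + (y + 32.2)² = 50.03²; (x + 141.2)² + (y − 156.5)² = 210.10²; (x − 77.8)² + (y − 78.2)² = 97.16².
Subtracting pairs of circle equations eliminates x²+y² and gives linear equations (the radical axes):
-245.4 x + 377.4 y = 1411.59
192.6 x + 220.8 y = 3851.93
Solving the 2×2 system: x ≈ 9.0, y ≈ 9.6 km.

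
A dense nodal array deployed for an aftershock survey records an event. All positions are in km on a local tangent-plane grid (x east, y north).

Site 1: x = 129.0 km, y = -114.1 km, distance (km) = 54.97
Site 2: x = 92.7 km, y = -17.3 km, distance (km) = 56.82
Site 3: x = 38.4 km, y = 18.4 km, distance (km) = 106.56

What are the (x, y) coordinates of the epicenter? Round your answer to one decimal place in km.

(91.3, -74.1)

Circle about each station: (x − 129.0)² + (y + 114.1)² = 54.97²; (x − 92.7)² + (y + 17.3)² = 56.82²; (x − 38.4)² + (y − 18.4)² = 106.56².
Subtracting the Site 1 equation from the Site 2 and Site 3 equations removes the quadratic terms:
-72.6 x + 193.6 y = -20974.04
-181.2 x + 265.0 y = -36180.02
Solving the 2×2 system: x ≈ 91.3, y ≈ -74.1 km.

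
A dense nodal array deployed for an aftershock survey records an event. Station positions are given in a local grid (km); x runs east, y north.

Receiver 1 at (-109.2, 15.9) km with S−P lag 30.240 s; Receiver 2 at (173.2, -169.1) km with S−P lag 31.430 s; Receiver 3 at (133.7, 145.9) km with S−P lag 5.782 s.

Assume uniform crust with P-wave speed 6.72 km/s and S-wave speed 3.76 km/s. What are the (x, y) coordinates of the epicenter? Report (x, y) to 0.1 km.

x ≈ 136.0 km, y ≈ 96.6 km

Distance from S−P lag: d = Δt · v_P v_S / (v_P − v_S) = Δt · (6.72·3.76)/(6.72−3.76) ≈ 8.5362·Δt.
So d_Receiver 1 = 258.14, d_Receiver 2 = 268.29, d_Receiver 3 = 49.36 km.
Circle about each station: (x + 109.2)² + (y − 15.9)² = 258.14²; (x − 173.2)² + (y + 169.1)² = 268.29²; (x − 133.7)² + (y − 145.9)² = 49.36².
Subtracting pairs of circle equations eliminates x²+y² and gives linear equations (the radical axes):
564.8 x − 370.0 y = 41072.34
485.8 x + 260.0 y = 91184.90
Solving the 2×2 system: x ≈ 136.0, y ≈ 96.6 km.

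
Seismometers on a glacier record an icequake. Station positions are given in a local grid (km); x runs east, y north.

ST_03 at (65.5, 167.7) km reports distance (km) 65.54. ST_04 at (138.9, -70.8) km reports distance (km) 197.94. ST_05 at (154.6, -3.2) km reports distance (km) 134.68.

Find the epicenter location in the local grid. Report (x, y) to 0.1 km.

(115.9, 125.8)

Circle about each station: (x − 65.5)² + (y − 167.7)² = 65.54²; (x − 138.9)² + (y + 70.8)² = 197.94²; (x − 154.6)² + (y + 3.2)² = 134.68².
Subtracting the ST_03 equation from the ST_04 and ST_05 equations removes the quadratic terms:
146.8 x − 477.0 y = -42992.44
178.2 x − 341.8 y = -22345.35
Solving the 2×2 system: x ≈ 115.9, y ≈ 125.8 km.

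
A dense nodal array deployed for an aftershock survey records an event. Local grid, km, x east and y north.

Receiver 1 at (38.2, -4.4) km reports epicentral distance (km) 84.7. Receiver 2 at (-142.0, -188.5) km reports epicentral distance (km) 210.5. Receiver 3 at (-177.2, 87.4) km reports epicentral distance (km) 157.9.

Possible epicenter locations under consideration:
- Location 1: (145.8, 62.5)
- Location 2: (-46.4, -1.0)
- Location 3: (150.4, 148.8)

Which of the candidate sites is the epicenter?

Location 2

For each candidate, compare |candidate − station| to the reported distance:
Location 1: residuals Receiver 1 42.0, Receiver 2 171.4, Receiver 3 166.1 → max 171.4 km
Location 2: residuals Receiver 1 0.0, Receiver 2 0.0, Receiver 3 0.0 → max 0.0 km
Location 3: residuals Receiver 1 105.2, Receiver 2 235.9, Receiver 3 175.4 → max 235.9 km
Only Location 2 has all residuals ≈ 0.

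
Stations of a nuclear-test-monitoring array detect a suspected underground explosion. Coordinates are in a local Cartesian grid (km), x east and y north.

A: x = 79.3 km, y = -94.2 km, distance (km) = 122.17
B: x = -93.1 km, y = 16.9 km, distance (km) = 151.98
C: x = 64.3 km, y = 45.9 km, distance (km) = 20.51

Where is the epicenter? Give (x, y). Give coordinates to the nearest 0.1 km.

Circle about each station: (x − 79.3)² + (y + 94.2)² = 122.17²; (x + 93.1)² + (y − 16.9)² = 151.98²; (x − 64.3)² + (y − 45.9)² = 20.51².
Subtracting pairs of circle equations eliminates x²+y² and gives linear equations (the radical axes):
-344.8 x + 222.2 y = -14381.32
-30.0 x + 280.2 y = 5584.02
Solving the 2×2 system: x ≈ 58.6, y ≈ 26.2 km.

x ≈ 58.6 km, y ≈ 26.2 km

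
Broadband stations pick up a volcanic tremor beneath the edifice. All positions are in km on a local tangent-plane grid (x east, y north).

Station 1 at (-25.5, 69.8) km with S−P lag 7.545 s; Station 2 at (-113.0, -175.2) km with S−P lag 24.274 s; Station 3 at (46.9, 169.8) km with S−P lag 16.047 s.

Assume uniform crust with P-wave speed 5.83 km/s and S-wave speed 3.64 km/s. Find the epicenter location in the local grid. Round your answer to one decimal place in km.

x ≈ 24.0 km, y ≈ 16.0 km

Distance from S−P lag: d = Δt · v_P v_S / (v_P − v_S) = Δt · (5.83·3.64)/(5.83−3.64) ≈ 9.6900·Δt.
So d_Station 1 = 73.11, d_Station 2 = 235.22, d_Station 3 = 155.50 km.
Circle about each station: (x + 25.5)² + (y − 69.8)² = 73.11²; (x + 113.0)² + (y + 175.2)² = 235.22²; (x − 46.9)² + (y − 169.8)² = 155.50².
Subtracting the Station 1 equation from the Station 2 and Station 3 equations removes the quadratic terms:
-175.0 x − 490.0 y = -12041.63
144.8 x + 200.0 y = 6674.18
Solving the 2×2 system: x ≈ 24.0, y ≈ 16.0 km.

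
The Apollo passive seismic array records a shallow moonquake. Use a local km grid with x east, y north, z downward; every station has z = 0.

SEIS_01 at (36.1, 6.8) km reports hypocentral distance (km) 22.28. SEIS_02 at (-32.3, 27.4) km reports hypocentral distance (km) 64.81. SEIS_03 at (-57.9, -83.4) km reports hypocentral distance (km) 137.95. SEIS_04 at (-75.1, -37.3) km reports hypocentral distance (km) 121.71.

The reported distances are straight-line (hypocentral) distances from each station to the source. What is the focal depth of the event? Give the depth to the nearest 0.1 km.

15.7 km

Each station gives a sphere (x−x_i)² + (y−y_i)² + z² = d_i² (stations at z=0).
Subtracting the SEIS_01 sphere from SEIS_02 and SEIS_03: z² cancels, leaving linear equations in x and y:
-136.8 x + 41.2 y = -3259.34
-188.0 x − 180.4 y = -9575.28
Solving: x ≈ 30.301, y ≈ 21.501 km (keep extra digits for the depth step; rounded: 30.3, 21.5).
Then from the SEIS_01 sphere: z² = 22.28² − (x − 36.1)² − (y − 6.8)² with x = 30.301, y = 21.501, so z ≈ 15.705 ≈ 15.7 km.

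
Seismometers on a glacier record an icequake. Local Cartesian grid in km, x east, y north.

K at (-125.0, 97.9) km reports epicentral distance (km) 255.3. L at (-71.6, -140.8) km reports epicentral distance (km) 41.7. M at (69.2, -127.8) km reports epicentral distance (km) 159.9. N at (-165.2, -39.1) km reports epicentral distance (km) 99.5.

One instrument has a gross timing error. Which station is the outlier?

K

Solve using three stations at a time. Using L, M, N (subtract circle equations pairwise → linear system) gives (x, y) ≈ (-88.7, -102.8).
Distances from that point to each station vs reported:
  K: calculated 203.9 vs reported 255.3 → residual 51.4 km
  L: calculated 41.7 vs reported 41.7 → residual 0.0 km
  M: calculated 159.9 vs reported 159.9 → residual 0.0 km
  N: calculated 99.5 vs reported 99.5 → residual 0.0 km
L, M, N are mutually consistent (residuals ≈ 0); K is off by 51.4 km.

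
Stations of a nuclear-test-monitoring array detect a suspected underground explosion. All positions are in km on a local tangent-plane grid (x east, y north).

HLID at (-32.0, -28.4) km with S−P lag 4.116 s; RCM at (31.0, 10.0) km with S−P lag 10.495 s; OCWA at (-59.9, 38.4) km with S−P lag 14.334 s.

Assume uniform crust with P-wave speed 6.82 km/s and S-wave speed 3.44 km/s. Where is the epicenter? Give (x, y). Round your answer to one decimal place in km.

x ≈ -12.0 km, y ≈ -48.8 km

Distance from S−P lag: d = Δt · v_P v_S / (v_P − v_S) = Δt · (6.82·3.44)/(6.82−3.44) ≈ 6.9411·Δt.
So d_HLID = 28.57, d_RCM = 72.85, d_OCWA = 99.49 km.
Circle about each station: (x + 32.0)² + (y + 28.4)² = 28.57²; (x − 31.0)² + (y − 10.0)² = 72.85²; (x + 59.9)² + (y − 38.4)² = 99.49².
Subtracting pairs of circle equations eliminates x²+y² and gives linear equations (the radical axes):
126.0 x + 76.8 y = -5260.44
-55.8 x + 133.6 y = -5850.01
Solving the 2×2 system: x ≈ -12.0, y ≈ -48.8 km.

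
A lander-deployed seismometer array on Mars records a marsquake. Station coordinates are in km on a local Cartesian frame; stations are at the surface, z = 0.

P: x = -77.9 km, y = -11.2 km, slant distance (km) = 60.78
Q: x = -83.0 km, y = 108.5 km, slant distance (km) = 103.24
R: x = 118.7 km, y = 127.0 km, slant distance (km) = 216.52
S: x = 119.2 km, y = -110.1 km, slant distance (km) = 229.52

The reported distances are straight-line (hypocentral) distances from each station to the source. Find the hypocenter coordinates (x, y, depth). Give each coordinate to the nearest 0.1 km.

Each station gives a sphere (x−x_i)² + (y−y_i)² + z² = d_i² (stations at z=0).
Subtracting the P sphere from Q and R: z² cancels, leaving linear equations in x and y:
-10.2 x + 239.4 y = 5503.11
393.2 x + 276.4 y = -19161.86
Solving: x ≈ -63.005, y ≈ 20.303 km (keep extra digits for the depth step; rounded: -63.0, 20.3).
Then from the P sphere: z² = 60.78² − (x + 77.9)² − (y + 11.2)² with x = -63.005, y = 20.303, so z ≈ 49.799 ≈ 49.8 km.

(-63.0, 20.3, 49.8)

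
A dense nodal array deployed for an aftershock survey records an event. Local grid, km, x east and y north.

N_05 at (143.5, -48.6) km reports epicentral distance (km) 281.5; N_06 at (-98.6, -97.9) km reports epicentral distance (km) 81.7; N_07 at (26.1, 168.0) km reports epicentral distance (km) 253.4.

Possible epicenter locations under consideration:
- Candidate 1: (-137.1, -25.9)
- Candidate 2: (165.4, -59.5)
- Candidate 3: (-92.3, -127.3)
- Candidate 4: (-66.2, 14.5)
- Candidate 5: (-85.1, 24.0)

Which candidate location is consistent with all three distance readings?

Candidate 1

For each candidate, compare |candidate − station| to the reported distance:
Candidate 1: residuals N_05 0.0, N_06 0.1, N_07 0.0 → max 0.1 km
Candidate 2: residuals N_05 257.0, N_06 185.1, N_07 13.4 → max 257.0 km
Candidate 3: residuals N_05 32.9, N_06 51.6, N_07 64.8 → max 64.8 km
Candidate 4: residuals N_05 62.5, N_06 35.3, N_07 74.3 → max 74.3 km
Candidate 5: residuals N_05 41.6, N_06 40.9, N_07 71.5 → max 71.5 km
Only Candidate 1 has all residuals ≈ 0.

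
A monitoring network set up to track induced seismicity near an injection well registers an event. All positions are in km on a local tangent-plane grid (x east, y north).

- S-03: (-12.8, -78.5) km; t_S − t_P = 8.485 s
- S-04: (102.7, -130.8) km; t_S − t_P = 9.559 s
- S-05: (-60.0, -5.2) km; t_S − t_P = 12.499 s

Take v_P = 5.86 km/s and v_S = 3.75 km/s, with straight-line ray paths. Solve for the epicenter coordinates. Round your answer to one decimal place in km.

Distance from S−P lag: d = Δt · v_P v_S / (v_P − v_S) = Δt · (5.86·3.75)/(5.86−3.75) ≈ 10.4147·Δt.
So d_S-03 = 88.37, d_S-04 = 99.55, d_S-05 = 130.17 km.
Circle about each station: (x + 12.8)² + (y + 78.5)² = 88.37²; (x − 102.7)² + (y + 130.8)² = 99.55²; (x + 60.0)² + (y + 5.2)² = 130.17².
Subtracting pairs of circle equations eliminates x²+y² and gives linear equations (the radical axes):
231.0 x − 104.6 y = 19228.89
-94.4 x + 146.6 y = -11834.02
Solving the 2×2 system: x ≈ 65.9, y ≈ -38.3 km.

(65.9, -38.3)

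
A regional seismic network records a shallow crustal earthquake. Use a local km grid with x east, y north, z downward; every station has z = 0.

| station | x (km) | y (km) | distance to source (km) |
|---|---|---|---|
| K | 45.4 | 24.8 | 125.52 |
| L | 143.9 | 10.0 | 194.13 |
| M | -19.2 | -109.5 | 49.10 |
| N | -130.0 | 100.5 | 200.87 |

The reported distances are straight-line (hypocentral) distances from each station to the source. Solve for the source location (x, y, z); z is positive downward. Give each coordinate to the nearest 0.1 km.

Each station gives a sphere (x−x_i)² + (y−y_i)² + z² = d_i² (stations at z=0).
Subtracting the K sphere from L and M: z² cancels, leaving linear equations in x and y:
197.0 x − 29.6 y = -3800.18
-129.2 x − 268.6 y = 23027.15
Solving: x ≈ -30.003, y ≈ -71.298 km (keep extra digits for the depth step; rounded: -30.0, -71.3).
Then from the K sphere: z² = 125.52² − (x − 45.4)² − (y − 24.8)² with x = -30.003, y = -71.298, so z ≈ 28.893 ≈ 28.9 km.
Check against N (with the unrounded solution): distance 200.87 ≈ 200.87 km. ✓

(-30.0, -71.3, 28.9)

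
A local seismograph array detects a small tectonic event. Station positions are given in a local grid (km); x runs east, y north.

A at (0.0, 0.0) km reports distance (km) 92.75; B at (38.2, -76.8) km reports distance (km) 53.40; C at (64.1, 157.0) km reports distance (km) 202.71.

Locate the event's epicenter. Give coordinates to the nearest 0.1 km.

81.1 km east, -45.0 km north

Circle about each station: x² + y² = 92.75²; (x − 38.2)² + (y + 76.8)² = 53.40²; (x − 64.1)² + (y − 157.0)² = 202.71².
Subtracting pairs of circle equations eliminates x²+y² and gives linear equations (the radical axes):
76.4 x − 153.6 y = 13108.48
128.2 x + 314.0 y = -3730.97
Solving the 2×2 system: x ≈ 81.1, y ≈ -45.0 km.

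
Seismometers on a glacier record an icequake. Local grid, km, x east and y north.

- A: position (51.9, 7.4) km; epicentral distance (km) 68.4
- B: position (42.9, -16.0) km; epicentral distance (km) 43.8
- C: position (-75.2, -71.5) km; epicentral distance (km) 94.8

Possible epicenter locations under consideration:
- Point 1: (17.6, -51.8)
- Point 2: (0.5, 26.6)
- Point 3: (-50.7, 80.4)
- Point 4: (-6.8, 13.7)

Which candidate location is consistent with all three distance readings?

Point 1

For each candidate, compare |candidate − station| to the reported distance:
Point 1: residuals A 0.0, B 0.0, C 0.1 → max 0.1 km
Point 2: residuals A 13.5, B 16.3, C 29.1 → max 29.1 km
Point 3: residuals A 57.5, B 90.6, C 59.1 → max 90.6 km
Point 4: residuals A 9.4, B 14.1, C 14.5 → max 14.5 km
Only Point 1 has all residuals ≈ 0.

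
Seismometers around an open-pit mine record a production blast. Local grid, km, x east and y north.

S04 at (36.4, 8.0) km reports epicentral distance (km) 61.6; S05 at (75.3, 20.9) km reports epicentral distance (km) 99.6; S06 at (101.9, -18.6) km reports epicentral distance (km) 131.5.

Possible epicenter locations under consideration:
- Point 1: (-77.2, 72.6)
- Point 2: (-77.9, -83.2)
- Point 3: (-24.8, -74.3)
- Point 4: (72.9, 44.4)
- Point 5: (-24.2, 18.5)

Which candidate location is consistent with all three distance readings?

For each candidate, compare |candidate − station| to the reported distance:
Point 1: residuals S04 69.1, S05 61.4, S06 69.5 → max 69.5 km
Point 2: residuals S04 84.6, S05 85.6, S06 59.6 → max 85.6 km
Point 3: residuals S04 41.0, S05 38.5, S06 6.9 → max 41.0 km
Point 4: residuals S04 10.1, S05 76.0, S06 62.1 → max 76.0 km
Point 5: residuals S04 0.1, S05 0.1, S06 0.1 → max 0.1 km
Only Point 5 has all residuals ≈ 0.

Point 5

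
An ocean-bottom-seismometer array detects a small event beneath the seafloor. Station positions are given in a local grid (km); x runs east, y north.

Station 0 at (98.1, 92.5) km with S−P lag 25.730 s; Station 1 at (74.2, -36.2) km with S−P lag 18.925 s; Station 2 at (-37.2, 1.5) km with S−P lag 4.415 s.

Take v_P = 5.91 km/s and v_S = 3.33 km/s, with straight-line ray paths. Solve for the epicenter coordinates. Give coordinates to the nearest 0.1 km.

Distance from S−P lag: d = Δt · v_P v_S / (v_P − v_S) = Δt · (5.91·3.33)/(5.91−3.33) ≈ 7.6280·Δt.
So d_Station 0 = 196.27, d_Station 1 = 144.36, d_Station 2 = 33.68 km.
Circle about each station: (x − 98.1)² + (y − 92.5)² = 196.27²; (x − 74.2)² + (y + 36.2)² = 144.36²; (x + 37.2)² + (y − 1.5)² = 33.68².
Subtracting the Station 0 equation from the Station 1 and Station 2 equations removes the quadratic terms:
-47.8 x − 257.4 y = 6318.32
-270.6 x − 182.0 y = 20593.80
Solving the 2×2 system: x ≈ -68.1, y ≈ -11.9 km.

-68.1 km east, -11.9 km north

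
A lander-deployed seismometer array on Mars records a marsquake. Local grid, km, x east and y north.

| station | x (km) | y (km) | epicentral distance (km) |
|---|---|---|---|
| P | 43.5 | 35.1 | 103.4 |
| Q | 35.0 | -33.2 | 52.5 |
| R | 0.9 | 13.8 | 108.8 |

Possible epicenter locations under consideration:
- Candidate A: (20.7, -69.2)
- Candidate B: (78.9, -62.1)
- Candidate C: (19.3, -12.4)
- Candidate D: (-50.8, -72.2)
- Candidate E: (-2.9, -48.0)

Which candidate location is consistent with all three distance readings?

Candidate B

For each candidate, compare |candidate − station| to the reported distance:
Candidate A: residuals P 3.4, Q 13.8, R 23.5 → max 23.5 km
Candidate B: residuals P 0.0, Q 0.1, R 0.0 → max 0.1 km
Candidate C: residuals P 50.1, Q 26.4, R 76.8 → max 76.8 km
Candidate D: residuals P 39.4, Q 41.7, R 8.5 → max 41.7 km
Candidate E: residuals P 8.2, Q 11.8, R 46.9 → max 46.9 km
Only Candidate B has all residuals ≈ 0.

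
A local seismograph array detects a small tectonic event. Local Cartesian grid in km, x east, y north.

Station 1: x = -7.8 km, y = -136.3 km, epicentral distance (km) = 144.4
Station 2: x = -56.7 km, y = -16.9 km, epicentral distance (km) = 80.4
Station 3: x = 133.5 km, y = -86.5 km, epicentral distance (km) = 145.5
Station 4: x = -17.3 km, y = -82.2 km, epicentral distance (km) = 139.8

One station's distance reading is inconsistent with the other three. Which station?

Solve using three stations at a time. Using Station 1, Station 2, Station 3 (subtract circle equations pairwise → linear system) gives (x, y) ≈ (20.6, 5.3).
Distances from that point to each station vs reported:
  Station 1: calculated 144.4 vs reported 144.4 → residual 0.0 km
  Station 2: calculated 80.4 vs reported 80.4 → residual 0.0 km
  Station 3: calculated 145.5 vs reported 145.5 → residual 0.0 km
  Station 4: calculated 95.3 vs reported 139.8 → residual 44.5 km
Station 1, Station 2, Station 3 are mutually consistent (residuals ≈ 0); Station 4 is off by 44.5 km.

Station 4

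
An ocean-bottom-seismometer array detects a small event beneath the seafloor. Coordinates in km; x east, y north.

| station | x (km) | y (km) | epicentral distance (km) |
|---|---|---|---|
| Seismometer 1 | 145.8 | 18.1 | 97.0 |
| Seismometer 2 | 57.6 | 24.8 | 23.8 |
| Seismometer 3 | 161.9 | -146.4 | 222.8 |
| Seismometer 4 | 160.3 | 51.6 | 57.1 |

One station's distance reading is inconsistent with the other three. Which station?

Seismometer 4

Solve using three stations at a time. Using Seismometer 1, Seismometer 2, Seismometer 3 (subtract circle equations pairwise → linear system) gives (x, y) ≈ (53.6, 48.3).
Distances from that point to each station vs reported:
  Seismometer 1: calculated 97.0 vs reported 97.0 → residual 0.0 km
  Seismometer 2: calculated 23.9 vs reported 23.8 → residual 0.1 km
  Seismometer 3: calculated 222.8 vs reported 222.8 → residual 0.0 km
  Seismometer 4: calculated 106.7 vs reported 57.1 → residual 49.6 km
Seismometer 1, Seismometer 2, Seismometer 3 are mutually consistent (residuals ≈ 0); Seismometer 4 is off by 49.6 km.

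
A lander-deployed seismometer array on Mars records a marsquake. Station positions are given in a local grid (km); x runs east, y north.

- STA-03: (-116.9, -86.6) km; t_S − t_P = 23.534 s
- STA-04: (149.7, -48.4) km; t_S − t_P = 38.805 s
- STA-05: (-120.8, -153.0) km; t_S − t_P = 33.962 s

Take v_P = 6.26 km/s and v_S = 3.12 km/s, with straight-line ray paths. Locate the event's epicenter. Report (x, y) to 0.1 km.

Distance from S−P lag: d = Δt · v_P v_S / (v_P − v_S) = Δt · (6.26·3.12)/(6.26−3.12) ≈ 6.2201·Δt.
So d_STA-03 = 146.38, d_STA-04 = 241.37, d_STA-05 = 211.25 km.
Circle about each station: (x + 116.9)² + (y + 86.6)² = 146.38²; (x − 149.7)² + (y + 48.4)² = 241.37²; (x + 120.8)² + (y + 153.0)² = 211.25².
Subtracting the STA-03 equation from the STA-04 and STA-05 equations removes the quadratic terms:
533.2 x + 76.4 y = -33244.89
-7.8 x − 132.8 y = -6362.99
Solving the 2×2 system: x ≈ -69.8, y ≈ 52.0 km.
Check against STA-03 (with the unrounded x, y): √((x + 116.9)²+(y + 86.6)²) = 146.40 ≈ 146.38 km. ✓

x ≈ -69.8 km, y ≈ 52.0 km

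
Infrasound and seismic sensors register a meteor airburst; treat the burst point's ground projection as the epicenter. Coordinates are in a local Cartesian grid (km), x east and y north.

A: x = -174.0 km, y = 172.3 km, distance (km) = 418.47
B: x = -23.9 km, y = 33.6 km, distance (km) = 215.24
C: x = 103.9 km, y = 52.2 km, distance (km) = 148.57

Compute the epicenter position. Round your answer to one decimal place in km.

Circle about each station: (x + 174.0)² + (y − 172.3)² = 418.47²; (x + 23.9)² + (y − 33.6)² = 215.24²; (x − 103.9)² + (y − 52.2)² = 148.57².
Subtracting the A equation from the B and C equations removes the quadratic terms:
300.2 x − 277.4 y = 70525.76
555.8 x − 240.2 y = 106600.86
Solving the 2×2 system: x ≈ 153.9, y ≈ -87.7 km.
Check against A (with the unrounded x, y): √((x + 174.0)²+(y − 172.3)²) = 418.46 ≈ 418.47 km. ✓

x ≈ 153.9 km, y ≈ -87.7 km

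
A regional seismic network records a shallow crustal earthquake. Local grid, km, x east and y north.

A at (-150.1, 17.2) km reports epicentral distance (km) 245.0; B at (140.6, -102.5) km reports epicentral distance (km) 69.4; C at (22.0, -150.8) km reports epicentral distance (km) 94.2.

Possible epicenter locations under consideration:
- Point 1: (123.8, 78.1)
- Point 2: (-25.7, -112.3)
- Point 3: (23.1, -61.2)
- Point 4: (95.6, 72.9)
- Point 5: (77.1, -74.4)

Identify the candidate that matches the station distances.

Point 5

For each candidate, compare |candidate − station| to the reported distance:
Point 1: residuals A 35.6, B 112.0, C 156.3 → max 156.3 km
Point 2: residuals A 65.4, B 97.2, C 32.9 → max 97.2 km
Point 3: residuals A 54.9, B 55.1, C 4.6 → max 55.1 km
Point 4: residuals A 6.9, B 111.7, C 141.3 → max 141.3 km
Point 5: residuals A 0.0, B 0.0, C 0.0 → max 0.0 km
Only Point 5 has all residuals ≈ 0.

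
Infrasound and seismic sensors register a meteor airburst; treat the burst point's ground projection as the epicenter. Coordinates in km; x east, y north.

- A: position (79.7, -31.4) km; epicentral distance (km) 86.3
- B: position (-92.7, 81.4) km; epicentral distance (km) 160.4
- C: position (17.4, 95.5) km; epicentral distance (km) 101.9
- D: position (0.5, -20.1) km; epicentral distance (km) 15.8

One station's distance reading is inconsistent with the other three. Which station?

Solve using three stations at a time. Using A, C, D (subtract circle equations pairwise → linear system) gives (x, y) ≈ (-2.3, -4.5).
Distances from that point to each station vs reported:
  A: calculated 86.3 vs reported 86.3 → residual 0.0 km
  B: calculated 124.7 vs reported 160.4 → residual 35.7 km
  C: calculated 101.9 vs reported 101.9 → residual 0.0 km
  D: calculated 15.9 vs reported 15.8 → residual 0.1 km
A, C, D are mutually consistent (residuals ≈ 0); B is off by 35.7 km.

B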